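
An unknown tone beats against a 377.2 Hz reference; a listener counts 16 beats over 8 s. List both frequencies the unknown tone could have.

Beat frequency = 16/8 = 2 Hz.
|f − 377.2| = 2, so f = 377.2 ± 2.

375.2 Hz or 379.2 Hz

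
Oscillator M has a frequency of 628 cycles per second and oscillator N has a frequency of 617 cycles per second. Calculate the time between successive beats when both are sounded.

0.091 s

f_beat = |628 − 617| = 11 Hz.
Beat period T = 1 / f_beat = 1 / 11 s.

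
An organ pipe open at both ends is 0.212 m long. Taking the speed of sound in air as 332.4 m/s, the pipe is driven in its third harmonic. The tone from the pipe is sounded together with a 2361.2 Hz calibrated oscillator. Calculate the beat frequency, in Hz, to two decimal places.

Open pipe: f_n = n·v/(2L) = 3·332.4/(2·0.212) = 2351.8868 Hz.
f_beat = |2351.8868 − 2361.2| = 9.31 Hz.

9.31 Hz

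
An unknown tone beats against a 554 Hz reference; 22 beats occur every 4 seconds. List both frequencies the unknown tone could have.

Beat frequency = 22/4 = 5.5 Hz.
|f − 554| = 5.5, so f = 554 ± 5.5.

548.5 Hz or 559.5 Hz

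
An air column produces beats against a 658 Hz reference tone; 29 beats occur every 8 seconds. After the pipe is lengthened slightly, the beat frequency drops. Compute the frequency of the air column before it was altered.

Beat frequency = 29/8 = 3.625 Hz.
|f − 658| = 3.625, so the air column was at either 654.375 Hz or 661.625 Hz.
A longer pipe has a lower fundamental; the adjustment lowers the air column's frequency.
The beat rate fell, so the adjustment moved the air column toward 658 Hz — it must have started above the reference.

661.625 Hz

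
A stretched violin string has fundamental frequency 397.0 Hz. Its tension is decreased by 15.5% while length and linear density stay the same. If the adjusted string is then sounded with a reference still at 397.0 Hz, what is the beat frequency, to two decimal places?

For a string, f ∝ √T, so the new frequency is 397.0·√0.845 = 364.9378 Hz.
f_beat = |364.9378 − 397.0| = 32.06 Hz.

32.06 Hz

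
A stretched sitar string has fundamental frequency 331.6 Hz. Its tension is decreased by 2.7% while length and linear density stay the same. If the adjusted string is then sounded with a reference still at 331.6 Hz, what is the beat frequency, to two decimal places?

4.51 Hz

For a string, f ∝ √T, so the new frequency is 331.6·√0.973 = 327.0928 Hz.
f_beat = |327.0928 − 331.6| = 4.51 Hz.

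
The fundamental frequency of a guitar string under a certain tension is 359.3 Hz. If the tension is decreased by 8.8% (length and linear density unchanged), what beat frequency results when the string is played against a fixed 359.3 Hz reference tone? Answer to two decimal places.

16.17 Hz

For a string, f ∝ √T, so the new frequency is 359.3·√0.912 = 343.1268 Hz.
f_beat = |343.1268 − 359.3| = 16.17 Hz.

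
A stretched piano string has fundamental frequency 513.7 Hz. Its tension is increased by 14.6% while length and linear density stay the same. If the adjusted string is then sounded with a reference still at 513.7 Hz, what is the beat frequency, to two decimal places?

For a string, f ∝ √T, so the new frequency is 513.7·√1.146 = 549.9230 Hz.
f_beat = |549.9230 − 513.7| = 36.22 Hz.

36.22 Hz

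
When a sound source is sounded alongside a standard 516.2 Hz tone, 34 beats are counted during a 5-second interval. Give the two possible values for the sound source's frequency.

509.4 Hz or 523 Hz

Beat frequency = 34/5 = 6.8 Hz.
|f − 516.2| = 6.8, so f = 516.2 ± 6.8.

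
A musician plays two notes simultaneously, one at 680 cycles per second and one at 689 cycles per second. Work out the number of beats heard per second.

Beats arise from superposition of two nearby frequencies; the beat rate is |f₁ − f₂|.
|680 − 689| = 9 Hz.

9 Hz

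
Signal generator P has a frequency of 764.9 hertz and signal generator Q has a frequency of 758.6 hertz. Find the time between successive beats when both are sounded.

0.159 s

f_beat = |764.9 − 758.6| = 6.3 Hz.
Beat period T = 1 / f_beat = 1 / 6.3 s.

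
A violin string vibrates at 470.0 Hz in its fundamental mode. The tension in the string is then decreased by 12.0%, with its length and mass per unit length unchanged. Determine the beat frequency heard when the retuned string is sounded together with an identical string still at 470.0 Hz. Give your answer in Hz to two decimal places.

For a string, f ∝ √T, so the new frequency is 470.0·√0.880 = 440.8991 Hz.
f_beat = |440.8991 − 470.0| = 29.10 Hz.

29.10 Hz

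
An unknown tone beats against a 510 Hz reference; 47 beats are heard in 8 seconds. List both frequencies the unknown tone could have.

Beat frequency = 47/8 = 5.875 Hz.
|f − 510| = 5.875, so f = 510 ± 5.875.

504.125 Hz or 515.875 Hz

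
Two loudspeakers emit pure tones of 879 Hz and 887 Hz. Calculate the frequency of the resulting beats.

The beat frequency equals the magnitude of the frequency difference.
|879 − 887| = 8 Hz.

8 Hz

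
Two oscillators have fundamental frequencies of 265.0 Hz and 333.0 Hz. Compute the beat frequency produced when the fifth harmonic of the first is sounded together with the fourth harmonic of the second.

7.0 Hz

Fifth harmonic of the first: 5·265.0 = 1325.0 Hz.
Fourth harmonic of the second: 4·333.0 = 1332.0 Hz.
f_beat = |1325.0 − 1332.0| = 7.0 Hz.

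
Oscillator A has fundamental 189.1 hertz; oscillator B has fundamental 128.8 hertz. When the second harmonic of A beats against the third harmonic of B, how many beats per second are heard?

Second harmonic of the first: 2·189.1 = 378.2 Hz.
Third harmonic of the second: 3·128.8 = 386.4 Hz.
f_beat = |378.2 − 386.4| = 8.2 Hz.

8.2 Hz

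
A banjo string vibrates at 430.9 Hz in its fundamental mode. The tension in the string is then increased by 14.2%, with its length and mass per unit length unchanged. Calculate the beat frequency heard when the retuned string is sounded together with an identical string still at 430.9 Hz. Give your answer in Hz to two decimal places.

29.58 Hz

For a string, f ∝ √T, so the new frequency is 430.9·√1.142 = 460.4787 Hz.
f_beat = |460.4787 − 430.9| = 29.58 Hz.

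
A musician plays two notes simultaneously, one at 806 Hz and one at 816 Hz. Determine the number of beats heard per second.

f_beat = |f₁ − f₂|.
|806 − 816| = 10 Hz.

10 Hz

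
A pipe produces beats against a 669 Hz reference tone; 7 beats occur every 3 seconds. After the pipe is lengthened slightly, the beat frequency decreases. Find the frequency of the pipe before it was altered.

Beat frequency = 7/3 = 2.3333 Hz.
|f − 669| = 2.3333, so the pipe was at either 666.6667 Hz or 671.3333 Hz.
A longer pipe has a lower fundamental; the adjustment lowers the pipe's frequency.
The beat rate fell, so the adjustment moved the pipe toward 669 Hz — it must have started above the reference.

671.3333 Hz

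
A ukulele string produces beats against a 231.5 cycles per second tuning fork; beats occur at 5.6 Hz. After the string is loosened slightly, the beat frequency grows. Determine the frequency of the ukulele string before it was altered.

|f − 231.5| = 5.6, so the ukulele string was at either 225.9 Hz or 237.1 Hz.
Reducing tension lowers a string's frequency; the adjustment lowers the ukulele string's frequency.
The beat rate rose, so the adjustment moved the ukulele string further from 231.5 Hz — it was already below the reference.

225.9 Hz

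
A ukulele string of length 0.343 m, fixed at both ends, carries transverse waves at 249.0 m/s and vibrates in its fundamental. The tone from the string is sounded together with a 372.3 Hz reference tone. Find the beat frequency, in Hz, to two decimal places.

For a string fixed at both ends, f_n = n·v/(2L) = 1·249.0/(2·0.343) = 362.9738 Hz.
f_beat = |362.9738 − 372.3| = 9.33 Hz.

9.33 Hz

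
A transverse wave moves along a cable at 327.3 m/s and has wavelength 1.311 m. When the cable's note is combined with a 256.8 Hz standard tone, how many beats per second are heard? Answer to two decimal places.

Source frequency f = v/λ = 327.3/1.311 = 249.6568 Hz.
f_beat = |249.6568 − 256.8| = 7.14 Hz.

7.14 Hz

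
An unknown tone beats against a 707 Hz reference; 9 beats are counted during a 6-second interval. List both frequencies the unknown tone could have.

705.5 Hz or 708.5 Hz

Beat frequency = 9/6 = 1.5 Hz.
|f − 707| = 1.5, so f = 707 ± 1.5.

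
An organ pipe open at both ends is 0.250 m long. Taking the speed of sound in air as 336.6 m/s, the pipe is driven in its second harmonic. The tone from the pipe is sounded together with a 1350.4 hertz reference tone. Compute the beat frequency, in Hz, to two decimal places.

Open pipe: f_n = n·v/(2L) = 2·336.6/(2·0.250) = 1346.4000 Hz.
f_beat = |1346.4000 − 1350.4| = 4.00 Hz.

4.00 Hz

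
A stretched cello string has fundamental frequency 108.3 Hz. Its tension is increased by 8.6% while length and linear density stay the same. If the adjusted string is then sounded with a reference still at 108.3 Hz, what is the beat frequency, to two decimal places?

4.56 Hz

For a string, f ∝ √T, so the new frequency is 108.3·√1.086 = 112.8609 Hz.
f_beat = |112.8609 − 108.3| = 4.56 Hz.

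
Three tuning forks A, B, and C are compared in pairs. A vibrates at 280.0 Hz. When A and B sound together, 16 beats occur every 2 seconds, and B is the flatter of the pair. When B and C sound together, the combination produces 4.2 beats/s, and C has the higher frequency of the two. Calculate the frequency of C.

A–B: Beat frequency = 16/2 = 8 Hz.
B is below A, so f_B = 280.0 − 8 = 272 Hz.
C is above B, so f_C = 272 + 4.2 = 276.2 Hz.

276.2 Hz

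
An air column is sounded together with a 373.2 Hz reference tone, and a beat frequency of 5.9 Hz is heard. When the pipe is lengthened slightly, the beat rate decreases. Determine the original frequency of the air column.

379.1 Hz

|f − 373.2| = 5.9, so the air column was at either 367.3 Hz or 379.1 Hz.
A longer pipe has a lower fundamental; the adjustment lowers the air column's frequency.
The beat rate fell, so the adjustment moved the air column toward 373.2 Hz — it must have started above the reference.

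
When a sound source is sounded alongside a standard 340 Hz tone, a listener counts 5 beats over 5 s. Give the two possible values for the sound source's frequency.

339 Hz or 341 Hz

Beat frequency = 5/5 = 1 Hz.
|f − 340| = 1, so f = 340 ± 1.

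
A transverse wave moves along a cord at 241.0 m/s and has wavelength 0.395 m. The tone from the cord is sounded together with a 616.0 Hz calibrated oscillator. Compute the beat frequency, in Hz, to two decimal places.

Source frequency f = v/λ = 241.0/0.395 = 610.1266 Hz.
f_beat = |610.1266 − 616.0| = 5.87 Hz.

5.87 Hz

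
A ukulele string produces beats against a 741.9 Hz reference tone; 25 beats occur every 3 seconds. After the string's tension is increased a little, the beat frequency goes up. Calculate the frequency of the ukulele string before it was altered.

Beat frequency = 25/3 = 8.3333 Hz.
|f − 741.9| = 8.3333, so the ukulele string was at either 733.5667 Hz or 750.2333 Hz.
Higher tension means higher frequency; the adjustment raises the ukulele string's frequency.
The beat rate rose, so the adjustment moved the ukulele string further from 741.9 Hz — it was already above the reference.

750.2333 Hz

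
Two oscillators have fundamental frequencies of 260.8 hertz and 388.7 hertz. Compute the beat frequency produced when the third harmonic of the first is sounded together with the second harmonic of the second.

5.0 Hz

Third harmonic of the first: 3·260.8 = 782.4 Hz.
Second harmonic of the second: 2·388.7 = 777.4 Hz.
f_beat = |782.4 − 777.4| = 5.0 Hz.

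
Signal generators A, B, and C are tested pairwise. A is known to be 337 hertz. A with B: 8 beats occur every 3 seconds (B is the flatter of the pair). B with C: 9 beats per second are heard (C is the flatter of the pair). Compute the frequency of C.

A–B: Beat frequency = 8/3 = 2.6667 Hz.
B is below A, so f_B = 337 − 2.6667 = 334.3333 Hz.
C is below B, so f_C = 334.3333 − 9 = 325.3333 Hz.

325.3333 Hz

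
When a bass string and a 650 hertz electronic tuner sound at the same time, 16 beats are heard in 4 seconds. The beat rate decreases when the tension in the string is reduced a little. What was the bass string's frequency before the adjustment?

Beat frequency = 16/4 = 4 Hz.
|f − 650| = 4, so the bass string was at either 646 Hz or 654 Hz.
Lower tension means lower frequency; the adjustment lowers the bass string's frequency.
The beat rate fell, so the adjustment moved the bass string toward 650 Hz — it must have started above the reference.

654 Hz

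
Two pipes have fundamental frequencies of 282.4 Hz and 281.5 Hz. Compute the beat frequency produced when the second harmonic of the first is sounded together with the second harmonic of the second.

Second harmonic of the first: 2·282.4 = 564.8 Hz.
Second harmonic of the second: 2·281.5 = 563.0 Hz.
f_beat = |564.8 − 563.0| = 1.8 Hz.

1.8 Hz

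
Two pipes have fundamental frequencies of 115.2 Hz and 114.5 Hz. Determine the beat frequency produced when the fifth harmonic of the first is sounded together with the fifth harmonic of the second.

Fifth harmonic of the first: 5·115.2 = 576.0 Hz.
Fifth harmonic of the second: 5·114.5 = 572.5 Hz.
f_beat = |576.0 − 572.5| = 3.5 Hz.

3.5 Hz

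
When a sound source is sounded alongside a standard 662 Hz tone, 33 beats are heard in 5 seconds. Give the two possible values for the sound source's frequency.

Beat frequency = 33/5 = 6.6 Hz.
|f − 662| = 6.6, so f = 662 ± 6.6.

655.4 Hz or 668.6 Hz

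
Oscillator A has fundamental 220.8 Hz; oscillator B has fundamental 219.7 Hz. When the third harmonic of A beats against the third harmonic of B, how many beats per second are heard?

Third harmonic of the first: 3·220.8 = 662.4 Hz.
Third harmonic of the second: 3·219.7 = 659.1 Hz.
f_beat = |662.4 − 659.1| = 3.3 Hz.

3.3 Hz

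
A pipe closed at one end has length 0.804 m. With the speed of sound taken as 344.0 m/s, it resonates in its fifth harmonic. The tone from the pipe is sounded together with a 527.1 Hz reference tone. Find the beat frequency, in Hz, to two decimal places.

7.73 Hz

Closed pipe (odd harmonics): f_n = n·v/(4L) = 5·344.0/(4·0.804) = 534.8259 Hz.
f_beat = |534.8259 − 527.1| = 7.73 Hz.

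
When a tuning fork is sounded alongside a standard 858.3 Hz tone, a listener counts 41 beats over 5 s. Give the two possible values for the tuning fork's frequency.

850.1 Hz or 866.5 Hz

Beat frequency = 41/5 = 8.2 Hz.
|f − 858.3| = 8.2, so f = 858.3 ± 8.2.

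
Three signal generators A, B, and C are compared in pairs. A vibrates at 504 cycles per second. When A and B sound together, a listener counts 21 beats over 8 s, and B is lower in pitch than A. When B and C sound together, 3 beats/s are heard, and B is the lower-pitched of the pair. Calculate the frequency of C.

A–B: Beat frequency = 21/8 = 2.625 Hz.
B is below A, so f_B = 504 − 2.625 = 501.375 Hz.
C is above B, so f_C = 501.375 + 3 = 504.375 Hz.

504.375 Hz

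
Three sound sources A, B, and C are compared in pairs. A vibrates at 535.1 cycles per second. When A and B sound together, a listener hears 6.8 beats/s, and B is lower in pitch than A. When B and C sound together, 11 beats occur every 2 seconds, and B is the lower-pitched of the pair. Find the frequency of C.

533.8 Hz

B is below A, so f_B = 535.1 − 6.8 = 528.3 Hz.
B–C: Beat frequency = 11/2 = 5.5 Hz.
C is above B, so f_C = 528.3 + 5.5 = 533.8 Hz.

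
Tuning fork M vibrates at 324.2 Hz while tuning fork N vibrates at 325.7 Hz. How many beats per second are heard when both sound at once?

f_beat = |f₁ − f₂|.
|324.2 − 325.7| = 1.5 Hz.

1.5 Hz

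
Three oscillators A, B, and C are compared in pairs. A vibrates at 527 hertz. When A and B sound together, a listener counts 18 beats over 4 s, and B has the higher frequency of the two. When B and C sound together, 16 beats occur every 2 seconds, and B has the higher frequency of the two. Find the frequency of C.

A–B: Beat frequency = 18/4 = 4.5 Hz.
B is above A, so f_B = 527 + 4.5 = 531.5 Hz.
B–C: Beat frequency = 16/2 = 8 Hz.
C is below B, so f_C = 531.5 − 8 = 523.5 Hz.

523.5 Hz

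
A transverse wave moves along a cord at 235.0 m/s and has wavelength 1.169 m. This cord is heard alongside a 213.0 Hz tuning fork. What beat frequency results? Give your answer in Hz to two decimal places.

Source frequency f = v/λ = 235.0/1.169 = 201.0265 Hz.
f_beat = |201.0265 − 213.0| = 11.97 Hz.

11.97 Hz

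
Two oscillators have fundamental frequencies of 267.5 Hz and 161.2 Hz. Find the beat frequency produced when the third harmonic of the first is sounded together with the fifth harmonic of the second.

Third harmonic of the first: 3·267.5 = 802.5 Hz.
Fifth harmonic of the second: 5·161.2 = 806.0 Hz.
f_beat = |802.5 − 806.0| = 3.5 Hz.

3.5 Hz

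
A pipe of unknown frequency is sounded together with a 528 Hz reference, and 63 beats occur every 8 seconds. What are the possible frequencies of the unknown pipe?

520.125 Hz or 535.875 Hz

Beat frequency = 63/8 = 7.875 Hz.
|f − 528| = 7.875, so f = 528 ± 7.875.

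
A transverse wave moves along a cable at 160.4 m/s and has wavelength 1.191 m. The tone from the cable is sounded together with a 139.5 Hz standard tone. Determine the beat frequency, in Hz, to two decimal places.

Source frequency f = v/λ = 160.4/1.191 = 134.6767 Hz.
f_beat = |134.6767 − 139.5| = 4.82 Hz.

4.82 Hz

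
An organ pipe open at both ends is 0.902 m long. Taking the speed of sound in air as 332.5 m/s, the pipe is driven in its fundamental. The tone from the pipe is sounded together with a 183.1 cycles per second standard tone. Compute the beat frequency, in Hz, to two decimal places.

1.21 Hz

Open pipe: f_n = n·v/(2L) = 1·332.5/(2·0.902) = 184.3126 Hz.
f_beat = |184.3126 − 183.1| = 1.21 Hz.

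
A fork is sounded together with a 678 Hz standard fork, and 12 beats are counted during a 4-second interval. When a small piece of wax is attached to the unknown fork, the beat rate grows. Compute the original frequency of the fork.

675 Hz

Beat frequency = 12/4 = 3 Hz.
|f − 678| = 3, so the fork was at either 675 Hz or 681 Hz.
Loading a fork with wax lowers its frequency; the adjustment lowers the fork's frequency.
The beat rate rose, so the adjustment moved the fork further from 678 Hz — it was already below the reference.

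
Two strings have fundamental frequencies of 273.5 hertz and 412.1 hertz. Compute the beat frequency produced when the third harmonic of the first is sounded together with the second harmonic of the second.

3.7 Hz

Third harmonic of the first: 3·273.5 = 820.5 Hz.
Second harmonic of the second: 2·412.1 = 824.2 Hz.
f_beat = |820.5 − 824.2| = 3.7 Hz.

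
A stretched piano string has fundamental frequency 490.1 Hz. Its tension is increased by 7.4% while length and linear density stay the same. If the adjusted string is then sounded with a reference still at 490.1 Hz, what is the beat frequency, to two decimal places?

For a string, f ∝ √T, so the new frequency is 490.1·√1.074 = 507.9101 Hz.
f_beat = |507.9101 − 490.1| = 17.81 Hz.

17.81 Hz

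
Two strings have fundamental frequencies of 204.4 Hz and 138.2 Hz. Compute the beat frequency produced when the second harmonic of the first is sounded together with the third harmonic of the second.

5.8 Hz

Second harmonic of the first: 2·204.4 = 408.8 Hz.
Third harmonic of the second: 3·138.2 = 414.6 Hz.
f_beat = |408.8 − 414.6| = 5.8 Hz.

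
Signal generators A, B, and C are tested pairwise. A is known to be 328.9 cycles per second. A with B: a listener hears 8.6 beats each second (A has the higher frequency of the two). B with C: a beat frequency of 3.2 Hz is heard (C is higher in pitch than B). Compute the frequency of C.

B is below A, so f_B = 328.9 − 8.6 = 320.3 Hz.
C is above B, so f_C = 320.3 + 3.2 = 323.5 Hz.

323.5 Hz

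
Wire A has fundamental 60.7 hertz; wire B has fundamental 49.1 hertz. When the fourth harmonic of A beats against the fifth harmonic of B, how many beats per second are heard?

2.7 Hz

Fourth harmonic of the first: 4·60.7 = 242.8 Hz.
Fifth harmonic of the second: 5·49.1 = 245.5 Hz.
f_beat = |242.8 − 245.5| = 2.7 Hz.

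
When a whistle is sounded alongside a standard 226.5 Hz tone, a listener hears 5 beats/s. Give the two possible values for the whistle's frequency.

221.5 Hz or 231.5 Hz

|f − 226.5| = 5, so f = 226.5 ± 5.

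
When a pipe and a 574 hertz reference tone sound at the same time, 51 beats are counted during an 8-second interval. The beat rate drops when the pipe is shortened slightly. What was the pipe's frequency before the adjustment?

Beat frequency = 51/8 = 6.375 Hz.
|f − 574| = 6.375, so the pipe was at either 567.625 Hz or 580.375 Hz.
A shorter pipe has a higher fundamental; the adjustment raises the pipe's frequency.
The beat rate fell, so the adjustment moved the pipe toward 574 Hz — it must have started below the reference.

567.625 Hz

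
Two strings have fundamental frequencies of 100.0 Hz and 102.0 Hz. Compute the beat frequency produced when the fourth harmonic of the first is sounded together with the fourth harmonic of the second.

Fourth harmonic of the first: 4·100.0 = 400.0 Hz.
Fourth harmonic of the second: 4·102.0 = 408.0 Hz.
f_beat = |400.0 − 408.0| = 8.0 Hz.

8.0 Hz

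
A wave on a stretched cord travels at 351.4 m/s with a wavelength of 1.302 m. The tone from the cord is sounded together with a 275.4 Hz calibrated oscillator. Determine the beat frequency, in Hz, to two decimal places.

Source frequency f = v/λ = 351.4/1.302 = 269.8925 Hz.
f_beat = |269.8925 − 275.4| = 5.51 Hz.

5.51 Hz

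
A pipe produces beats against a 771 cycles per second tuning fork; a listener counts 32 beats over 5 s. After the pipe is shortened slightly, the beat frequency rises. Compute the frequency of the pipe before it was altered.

Beat frequency = 32/5 = 6.4 Hz.
|f − 771| = 6.4, so the pipe was at either 764.6 Hz or 777.4 Hz.
A shorter pipe has a higher fundamental; the adjustment raises the pipe's frequency.
The beat rate rose, so the adjustment moved the pipe further from 771 Hz — it was already above the reference.

777.4 Hz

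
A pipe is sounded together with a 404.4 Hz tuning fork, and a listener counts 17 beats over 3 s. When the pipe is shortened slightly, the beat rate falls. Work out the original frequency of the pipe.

Beat frequency = 17/3 = 5.6667 Hz.
|f − 404.4| = 5.6667, so the pipe was at either 398.7333 Hz or 410.0667 Hz.
A shorter pipe has a higher fundamental; the adjustment raises the pipe's frequency.
The beat rate fell, so the adjustment moved the pipe toward 404.4 Hz — it must have started below the reference.

398.7333 Hz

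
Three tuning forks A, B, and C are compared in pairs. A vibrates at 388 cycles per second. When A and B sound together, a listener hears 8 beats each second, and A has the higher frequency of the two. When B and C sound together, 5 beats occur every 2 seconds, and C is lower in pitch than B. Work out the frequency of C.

377.5 Hz

B is below A, so f_B = 388 − 8 = 380 Hz.
B–C: Beat frequency = 5/2 = 2.5 Hz.
C is below B, so f_C = 380 − 2.5 = 377.5 Hz.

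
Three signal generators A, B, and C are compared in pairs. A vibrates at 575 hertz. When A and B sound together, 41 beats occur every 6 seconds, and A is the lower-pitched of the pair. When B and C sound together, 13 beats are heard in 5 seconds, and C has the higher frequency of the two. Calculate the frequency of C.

A–B: Beat frequency = 41/6 = 6.8333 Hz.
B is above A, so f_B = 575 + 6.8333 = 581.8333 Hz.
B–C: Beat frequency = 13/5 = 2.6 Hz.
C is above B, so f_C = 581.8333 + 2.6 = 584.4333 Hz.

584.4333 Hz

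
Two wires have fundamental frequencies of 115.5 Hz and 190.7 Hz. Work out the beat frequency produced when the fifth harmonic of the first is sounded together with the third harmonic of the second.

Fifth harmonic of the first: 5·115.5 = 577.5 Hz.
Third harmonic of the second: 3·190.7 = 572.1 Hz.
f_beat = |577.5 − 572.1| = 5.4 Hz.

5.4 Hz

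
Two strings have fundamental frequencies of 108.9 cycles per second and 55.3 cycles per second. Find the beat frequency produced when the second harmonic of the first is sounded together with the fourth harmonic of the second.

3.4 Hz

Second harmonic of the first: 2·108.9 = 217.8 Hz.
Fourth harmonic of the second: 4·55.3 = 221.2 Hz.
f_beat = |217.8 − 221.2| = 3.4 Hz.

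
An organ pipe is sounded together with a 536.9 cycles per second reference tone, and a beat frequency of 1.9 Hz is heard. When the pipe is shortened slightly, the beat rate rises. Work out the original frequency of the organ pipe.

|f − 536.9| = 1.9, so the organ pipe was at either 535 Hz or 538.8 Hz.
A shorter pipe has a higher fundamental; the adjustment raises the organ pipe's frequency.
The beat rate rose, so the adjustment moved the organ pipe further from 536.9 Hz — it was already above the reference.

538.8 Hz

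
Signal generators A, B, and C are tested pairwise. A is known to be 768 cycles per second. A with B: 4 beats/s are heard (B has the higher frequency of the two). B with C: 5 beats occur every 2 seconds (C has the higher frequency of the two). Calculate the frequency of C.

774.5 Hz

B is above A, so f_B = 768 + 4 = 772 Hz.
B–C: Beat frequency = 5/2 = 2.5 Hz.
C is above B, so f_C = 772 + 2.5 = 774.5 Hz.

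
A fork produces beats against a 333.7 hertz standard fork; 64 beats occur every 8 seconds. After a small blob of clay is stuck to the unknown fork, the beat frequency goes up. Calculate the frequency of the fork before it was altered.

Beat frequency = 64/8 = 8 Hz.
|f − 333.7| = 8, so the fork was at either 325.7 Hz or 341.7 Hz.
Adding mass to a fork lowers its frequency; the adjustment lowers the fork's frequency.
The beat rate rose, so the adjustment moved the fork further from 333.7 Hz — it was already below the reference.

325.7 Hz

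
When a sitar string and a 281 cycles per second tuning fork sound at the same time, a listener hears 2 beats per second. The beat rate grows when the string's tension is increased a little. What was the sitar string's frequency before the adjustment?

|f − 281| = 2, so the sitar string was at either 279 Hz or 283 Hz.
Higher tension means higher frequency; the adjustment raises the sitar string's frequency.
The beat rate rose, so the adjustment moved the sitar string further from 281 Hz — it was already above the reference.

283 Hz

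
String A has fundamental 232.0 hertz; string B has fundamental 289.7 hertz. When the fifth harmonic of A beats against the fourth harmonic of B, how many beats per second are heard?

1.2 Hz

Fifth harmonic of the first: 5·232.0 = 1160.0 Hz.
Fourth harmonic of the second: 4·289.7 = 1158.8 Hz.
f_beat = |1160.0 − 1158.8| = 1.2 Hz.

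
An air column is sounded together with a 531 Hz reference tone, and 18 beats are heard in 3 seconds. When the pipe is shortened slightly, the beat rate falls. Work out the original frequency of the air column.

525 Hz

Beat frequency = 18/3 = 6 Hz.
|f − 531| = 6, so the air column was at either 525 Hz or 537 Hz.
A shorter pipe has a higher fundamental; the adjustment raises the air column's frequency.
The beat rate fell, so the adjustment moved the air column toward 531 Hz — it must have started below the reference.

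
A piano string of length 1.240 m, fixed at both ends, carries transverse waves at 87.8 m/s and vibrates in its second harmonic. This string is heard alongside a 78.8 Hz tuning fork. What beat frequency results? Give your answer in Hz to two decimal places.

7.99 Hz

For a string fixed at both ends, f_n = n·v/(2L) = 2·87.8/(2·1.240) = 70.8065 Hz.
f_beat = |70.8065 − 78.8| = 7.99 Hz.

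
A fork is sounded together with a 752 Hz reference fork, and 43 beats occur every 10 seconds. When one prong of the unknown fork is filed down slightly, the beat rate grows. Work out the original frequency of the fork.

756.3 Hz

Beat frequency = 43/10 = 4.3 Hz.
|f − 752| = 4.3, so the fork was at either 747.7 Hz or 756.3 Hz.
Filing a prong removes mass and raises the fork's frequency; the adjustment raises the fork's frequency.
The beat rate rose, so the adjustment moved the fork further from 752 Hz — it was already above the reference.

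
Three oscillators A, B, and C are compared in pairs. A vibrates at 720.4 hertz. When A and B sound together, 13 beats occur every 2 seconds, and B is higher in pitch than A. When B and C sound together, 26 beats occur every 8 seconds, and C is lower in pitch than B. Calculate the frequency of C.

723.65 Hz

A–B: Beat frequency = 13/2 = 6.5 Hz.
B is above A, so f_B = 720.4 + 6.5 = 726.9 Hz.
B–C: Beat frequency = 26/8 = 3.25 Hz.
C is below B, so f_C = 726.9 − 3.25 = 723.65 Hz.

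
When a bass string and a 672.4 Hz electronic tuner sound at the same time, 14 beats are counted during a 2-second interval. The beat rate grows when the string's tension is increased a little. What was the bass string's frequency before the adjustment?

679.4 Hz

Beat frequency = 14/2 = 7 Hz.
|f − 672.4| = 7, so the bass string was at either 665.4 Hz or 679.4 Hz.
Higher tension means higher frequency; the adjustment raises the bass string's frequency.
The beat rate rose, so the adjustment moved the bass string further from 672.4 Hz — it was already above the reference.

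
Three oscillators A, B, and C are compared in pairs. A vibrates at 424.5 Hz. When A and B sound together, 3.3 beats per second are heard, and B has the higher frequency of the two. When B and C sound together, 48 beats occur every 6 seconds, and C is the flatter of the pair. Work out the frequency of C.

B is above A, so f_B = 424.5 + 3.3 = 427.8 Hz.
B–C: Beat frequency = 48/6 = 8 Hz.
C is below B, so f_C = 427.8 − 8 = 419.8 Hz.

419.8 Hz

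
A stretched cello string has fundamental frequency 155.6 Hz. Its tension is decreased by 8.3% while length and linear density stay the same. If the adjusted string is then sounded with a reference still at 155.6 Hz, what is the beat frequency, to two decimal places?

For a string, f ∝ √T, so the new frequency is 155.6·√0.917 = 149.0027 Hz.
f_beat = |149.0027 − 155.6| = 6.60 Hz.

6.60 Hz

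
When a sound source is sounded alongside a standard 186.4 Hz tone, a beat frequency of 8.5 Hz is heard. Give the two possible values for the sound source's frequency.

177.9 Hz or 194.9 Hz

|f − 186.4| = 8.5, so f = 186.4 ± 8.5.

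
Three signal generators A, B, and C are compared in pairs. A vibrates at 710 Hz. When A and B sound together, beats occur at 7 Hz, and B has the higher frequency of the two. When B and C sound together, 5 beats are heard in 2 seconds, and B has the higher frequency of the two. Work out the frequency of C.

B is above A, so f_B = 710 + 7 = 717 Hz.
B–C: Beat frequency = 5/2 = 2.5 Hz.
C is below B, so f_C = 717 − 2.5 = 714.5 Hz.

714.5 Hz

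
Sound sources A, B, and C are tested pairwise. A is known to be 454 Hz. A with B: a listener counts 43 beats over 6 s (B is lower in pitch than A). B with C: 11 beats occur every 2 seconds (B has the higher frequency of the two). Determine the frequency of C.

441.3333 Hz

A–B: Beat frequency = 43/6 = 7.1667 Hz.
B is below A, so f_B = 454 − 7.1667 = 446.8333 Hz.
B–C: Beat frequency = 11/2 = 5.5 Hz.
C is below B, so f_C = 446.8333 − 5.5 = 441.3333 Hz.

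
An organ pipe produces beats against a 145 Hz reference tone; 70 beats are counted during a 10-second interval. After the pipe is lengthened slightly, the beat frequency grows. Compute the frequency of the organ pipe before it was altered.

138 Hz

Beat frequency = 70/10 = 7 Hz.
|f − 145| = 7, so the organ pipe was at either 138 Hz or 152 Hz.
A longer pipe has a lower fundamental; the adjustment lowers the organ pipe's frequency.
The beat rate rose, so the adjustment moved the organ pipe further from 145 Hz — it was already below the reference.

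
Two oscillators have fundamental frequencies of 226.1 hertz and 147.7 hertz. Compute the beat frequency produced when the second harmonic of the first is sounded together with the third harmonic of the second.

Second harmonic of the first: 2·226.1 = 452.2 Hz.
Third harmonic of the second: 3·147.7 = 443.1 Hz.
f_beat = |452.2 − 443.1| = 9.1 Hz.

9.1 Hz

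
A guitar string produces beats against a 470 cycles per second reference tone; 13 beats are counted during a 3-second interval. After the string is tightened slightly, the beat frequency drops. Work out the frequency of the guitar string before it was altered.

Beat frequency = 13/3 = 4.3333 Hz.
|f − 470| = 4.3333, so the guitar string was at either 465.6667 Hz or 474.3333 Hz.
Increasing tension raises a string's frequency; the adjustment raises the guitar string's frequency.
The beat rate fell, so the adjustment moved the guitar string toward 470 Hz — it must have started below the reference.

465.6667 Hz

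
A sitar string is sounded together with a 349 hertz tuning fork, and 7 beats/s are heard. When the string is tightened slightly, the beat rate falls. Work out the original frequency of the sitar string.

342 Hz

|f − 349| = 7, so the sitar string was at either 342 Hz or 356 Hz.
Increasing tension raises a string's frequency; the adjustment raises the sitar string's frequency.
The beat rate fell, so the adjustment moved the sitar string toward 349 Hz — it must have started below the reference.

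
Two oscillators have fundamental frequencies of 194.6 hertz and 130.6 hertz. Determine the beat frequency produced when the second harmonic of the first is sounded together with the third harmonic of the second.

2.6 Hz

Second harmonic of the first: 2·194.6 = 389.2 Hz.
Third harmonic of the second: 3·130.6 = 391.8 Hz.
f_beat = |389.2 − 391.8| = 2.6 Hz.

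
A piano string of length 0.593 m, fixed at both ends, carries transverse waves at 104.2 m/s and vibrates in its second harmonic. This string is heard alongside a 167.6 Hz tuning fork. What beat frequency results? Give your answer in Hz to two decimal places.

For a string fixed at both ends, f_n = n·v/(2L) = 2·104.2/(2·0.593) = 175.7167 Hz.
f_beat = |175.7167 − 167.6| = 8.12 Hz.

8.12 Hz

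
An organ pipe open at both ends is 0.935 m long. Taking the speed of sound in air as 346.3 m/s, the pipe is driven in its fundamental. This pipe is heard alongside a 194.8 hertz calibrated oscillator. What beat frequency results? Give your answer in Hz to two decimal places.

Open pipe: f_n = n·v/(2L) = 1·346.3/(2·0.935) = 185.1872 Hz.
f_beat = |185.1872 − 194.8| = 9.61 Hz.

9.61 Hz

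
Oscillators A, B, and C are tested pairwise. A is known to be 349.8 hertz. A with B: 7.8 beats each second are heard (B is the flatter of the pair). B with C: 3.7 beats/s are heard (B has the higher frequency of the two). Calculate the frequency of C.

B is below A, so f_B = 349.8 − 7.8 = 342 Hz.
C is below B, so f_C = 342 − 3.7 = 338.3 Hz.

338.3 Hz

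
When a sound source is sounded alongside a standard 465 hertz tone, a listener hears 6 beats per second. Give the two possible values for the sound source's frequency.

459 Hz or 471 Hz

|f − 465| = 6, so f = 465 ± 6.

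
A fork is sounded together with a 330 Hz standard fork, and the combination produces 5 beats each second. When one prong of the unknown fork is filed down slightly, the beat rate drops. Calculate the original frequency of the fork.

|f − 330| = 5, so the fork was at either 325 Hz or 335 Hz.
Filing a prong removes mass and raises the fork's frequency; the adjustment raises the fork's frequency.
The beat rate fell, so the adjustment moved the fork toward 330 Hz — it must have started below the reference.

325 Hz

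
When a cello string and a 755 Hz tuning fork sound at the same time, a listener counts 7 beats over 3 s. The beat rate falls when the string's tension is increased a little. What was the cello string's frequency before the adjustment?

752.6667 Hz

Beat frequency = 7/3 = 2.3333 Hz.
|f − 755| = 2.3333, so the cello string was at either 752.6667 Hz or 757.3333 Hz.
Higher tension means higher frequency; the adjustment raises the cello string's frequency.
The beat rate fell, so the adjustment moved the cello string toward 755 Hz — it must have started below the reference.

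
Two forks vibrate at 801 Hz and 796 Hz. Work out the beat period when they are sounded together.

0.200 s

f_beat = |801 − 796| = 5 Hz.
Beat period T = 1 / f_beat = 1 / 5 s.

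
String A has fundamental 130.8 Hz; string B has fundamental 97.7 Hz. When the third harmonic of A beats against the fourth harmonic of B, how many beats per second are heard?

Third harmonic of the first: 3·130.8 = 392.4 Hz.
Fourth harmonic of the second: 4·97.7 = 390.8 Hz.
f_beat = |392.4 − 390.8| = 1.6 Hz.

1.6 Hz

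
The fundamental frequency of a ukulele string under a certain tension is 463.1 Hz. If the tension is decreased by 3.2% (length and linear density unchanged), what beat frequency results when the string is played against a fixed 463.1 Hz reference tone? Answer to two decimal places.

For a string, f ∝ √T, so the new frequency is 463.1·√0.968 = 455.6302 Hz.
f_beat = |455.6302 − 463.1| = 7.47 Hz.

7.47 Hz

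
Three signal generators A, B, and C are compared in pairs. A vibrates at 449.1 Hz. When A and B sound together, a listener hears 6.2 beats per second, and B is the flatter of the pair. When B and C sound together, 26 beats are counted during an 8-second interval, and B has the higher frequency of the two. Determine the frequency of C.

439.65 Hz

B is below A, so f_B = 449.1 − 6.2 = 442.9 Hz.
B–C: Beat frequency = 26/8 = 3.25 Hz.
C is below B, so f_C = 442.9 − 3.25 = 439.65 Hz.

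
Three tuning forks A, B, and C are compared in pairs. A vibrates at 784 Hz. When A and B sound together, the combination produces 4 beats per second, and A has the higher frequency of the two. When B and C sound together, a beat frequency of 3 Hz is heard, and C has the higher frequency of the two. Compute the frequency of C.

783 Hz

B is below A, so f_B = 784 − 4 = 780 Hz.
C is above B, so f_C = 780 + 3 = 783 Hz.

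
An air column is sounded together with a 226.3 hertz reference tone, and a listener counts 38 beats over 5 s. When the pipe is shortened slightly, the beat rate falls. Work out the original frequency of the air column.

Beat frequency = 38/5 = 7.6 Hz.
|f − 226.3| = 7.6, so the air column was at either 218.7 Hz or 233.9 Hz.
A shorter pipe has a higher fundamental; the adjustment raises the air column's frequency.
The beat rate fell, so the adjustment moved the air column toward 226.3 Hz — it must have started below the reference.

218.7 Hz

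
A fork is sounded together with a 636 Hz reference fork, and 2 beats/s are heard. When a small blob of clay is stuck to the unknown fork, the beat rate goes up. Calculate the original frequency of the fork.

|f − 636| = 2, so the fork was at either 634 Hz or 638 Hz.
Adding mass to a fork lowers its frequency; the adjustment lowers the fork's frequency.
The beat rate rose, so the adjustment moved the fork further from 636 Hz — it was already below the reference.

634 Hz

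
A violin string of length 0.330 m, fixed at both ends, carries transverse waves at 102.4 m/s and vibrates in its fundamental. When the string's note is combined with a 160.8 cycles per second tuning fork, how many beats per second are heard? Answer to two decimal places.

For a string fixed at both ends, f_n = n·v/(2L) = 1·102.4/(2·0.330) = 155.1515 Hz.
f_beat = |155.1515 − 160.8| = 5.65 Hz.

5.65 Hz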